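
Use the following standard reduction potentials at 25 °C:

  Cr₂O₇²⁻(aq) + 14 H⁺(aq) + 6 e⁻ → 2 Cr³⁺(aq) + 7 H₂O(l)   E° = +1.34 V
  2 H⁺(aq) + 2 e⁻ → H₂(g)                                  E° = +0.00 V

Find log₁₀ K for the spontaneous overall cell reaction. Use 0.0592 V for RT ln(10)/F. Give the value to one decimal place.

135.8

Cathode: Cr₂O₇²⁻/Cr³⁺; anode: H⁺/H₂. E°cell = +1.34 V, n = 6.
log K = nE°cell / 0.0592 = (6)(+1.34) / 0.0592 = 135.8.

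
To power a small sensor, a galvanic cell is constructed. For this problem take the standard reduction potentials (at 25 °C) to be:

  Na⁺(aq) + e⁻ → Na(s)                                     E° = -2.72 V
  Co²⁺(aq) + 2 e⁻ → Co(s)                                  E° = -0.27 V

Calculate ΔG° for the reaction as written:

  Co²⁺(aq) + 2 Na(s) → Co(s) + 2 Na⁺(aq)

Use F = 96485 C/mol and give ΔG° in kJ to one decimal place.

As written, Co²⁺/Co is reduced (cathode) and Na⁺/Na is oxidised (anode), so E°cell = (-0.27) − (-2.72) = +2.45 V.
Balancing electrons gives n = 2.
ΔG° = −nFE° = −(2)(96485)(+2.45) = -472,777 J = -472.8 kJ.

-472.8 kJ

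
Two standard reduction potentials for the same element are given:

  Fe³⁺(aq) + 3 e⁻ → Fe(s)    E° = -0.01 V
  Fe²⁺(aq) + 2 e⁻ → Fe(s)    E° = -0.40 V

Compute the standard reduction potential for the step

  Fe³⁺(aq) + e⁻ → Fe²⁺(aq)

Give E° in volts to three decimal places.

Sequential free energies add, so n₃E°₃ = n₁E°₁ + n₂E°₂.
With n₃ = 3, and the known step contributing 2×(-0.40) V, the unknown satisfies 1·E° = 3×(-0.01) − 2×(-0.40) = +0.770.
E° = +0.770 / 1 = +0.770 V.

+0.770 V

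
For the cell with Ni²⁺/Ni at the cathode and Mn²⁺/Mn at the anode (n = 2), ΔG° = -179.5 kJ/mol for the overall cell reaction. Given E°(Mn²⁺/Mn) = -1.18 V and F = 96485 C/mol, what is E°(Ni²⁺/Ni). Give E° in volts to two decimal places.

-0.25 V

E°cell = −ΔG°/(nF) = −(-179.5×10³)/((2)(96485)) = +0.930 V.
Since Ni²⁺/Ni is the cathode and Mn²⁺/Mn the anode, E°cell = E°(Ni²⁺/Ni) − E°(Mn²⁺/Mn).
So E°(Ni²⁺/Ni) = E°cell + E°(Mn²⁺/Mn) = +0.930 + (-1.18) = -0.25 V.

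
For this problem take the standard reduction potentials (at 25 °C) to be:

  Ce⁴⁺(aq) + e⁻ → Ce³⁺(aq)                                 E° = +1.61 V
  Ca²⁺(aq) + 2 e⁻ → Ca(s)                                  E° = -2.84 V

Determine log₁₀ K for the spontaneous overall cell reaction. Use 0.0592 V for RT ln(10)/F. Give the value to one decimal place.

Cathode: Ce⁴⁺/Ce³⁺; anode: Ca²⁺/Ca. E°cell = +4.45 V, n = 2.
log K = nE°cell / 0.0592 = (2)(+4.45) / 0.0592 = 150.3.

150.3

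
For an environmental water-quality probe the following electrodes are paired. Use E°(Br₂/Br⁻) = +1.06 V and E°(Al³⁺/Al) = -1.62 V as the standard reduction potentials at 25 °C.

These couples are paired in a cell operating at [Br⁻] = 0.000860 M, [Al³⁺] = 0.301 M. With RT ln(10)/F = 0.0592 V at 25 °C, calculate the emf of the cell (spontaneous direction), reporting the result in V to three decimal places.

+2.872 V

Br₂/Br⁻ is the cathode (higher E°), Al³⁺/Al the anode: E°cell = +1.06 − (-1.62) = +2.68 V, n = 6.
Overall: 3 Br₂(l) + 2 Al(s) → 6 Br⁻(aq) + 2 Al³⁺(aq)
Q = [Br⁻]^6·[Al³⁺]^2; log Q = -19.436.
E = E° − (0.0592/n) log Q = +2.68 − (0.0592/6)(-19.436) = +2.872 V.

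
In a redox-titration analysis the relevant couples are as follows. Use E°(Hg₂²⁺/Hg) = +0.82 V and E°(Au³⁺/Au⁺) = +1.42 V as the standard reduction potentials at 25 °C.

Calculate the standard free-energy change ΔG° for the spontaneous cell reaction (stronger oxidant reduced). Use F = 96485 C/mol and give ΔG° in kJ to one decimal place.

-115.8 kJ

Au³⁺/Au⁺ (E° = +1.42 V) is the cathode; Hg₂²⁺/Hg (E° = +0.82 V) is the anode, so E°cell = +0.60 V.
Balancing electrons gives n = 2 (lcm of 2 and 2).
ΔG° = −nFE° = −(2)(96485)(+0.60) = -115,782 J = -115.8 kJ.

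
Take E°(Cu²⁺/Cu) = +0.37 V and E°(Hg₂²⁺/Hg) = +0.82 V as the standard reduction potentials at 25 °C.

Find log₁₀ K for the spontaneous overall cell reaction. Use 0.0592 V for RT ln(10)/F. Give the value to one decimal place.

Cathode: Hg₂²⁺/Hg; anode: Cu²⁺/Cu. E°cell = +0.45 V, n = 2.
log K = nE°cell / 0.0592 = (2)(+0.45) / 0.0592 = 15.2.

15.2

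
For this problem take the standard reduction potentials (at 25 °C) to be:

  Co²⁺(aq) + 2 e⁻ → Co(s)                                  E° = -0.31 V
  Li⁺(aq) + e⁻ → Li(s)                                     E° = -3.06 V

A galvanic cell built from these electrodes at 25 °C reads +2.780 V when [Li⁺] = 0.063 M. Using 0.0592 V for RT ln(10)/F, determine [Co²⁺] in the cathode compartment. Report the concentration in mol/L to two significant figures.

0.041 M

Co²⁺/Co is the cathode, Li⁺/Li the anode: E°cell = +2.75 V, n = 2.
Overall reaction: Co²⁺(aq) + 2 Li(s) → Co(s) + 2 Li⁺(aq); Q = [Li⁺]^2/[Co²⁺]^1.
From E = E° − (0.0592/n) log Q: log Q = (E° − E)·n/0.0592 = (+2.75 − (+2.780))·2/0.0592 = -1.0135.
So 1·log[Co²⁺] = 2·log(0.063) − log Q = -2.4013 − (-1.0135) = -1.3878; [Co²⁺] = 10^(-1.3878) ≈ 0.041 M.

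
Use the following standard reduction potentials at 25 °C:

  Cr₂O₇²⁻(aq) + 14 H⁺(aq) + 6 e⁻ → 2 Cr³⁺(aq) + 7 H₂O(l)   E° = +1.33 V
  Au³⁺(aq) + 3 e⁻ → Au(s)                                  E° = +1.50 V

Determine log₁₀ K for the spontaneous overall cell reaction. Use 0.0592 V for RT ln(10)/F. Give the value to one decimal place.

17.2

Cathode: Au³⁺/Au; anode: Cr₂O₇²⁻/Cr³⁺. E°cell = +0.17 V, n = 6.
log K = nE°cell / 0.0592 = (6)(+0.17) / 0.0592 = 17.2.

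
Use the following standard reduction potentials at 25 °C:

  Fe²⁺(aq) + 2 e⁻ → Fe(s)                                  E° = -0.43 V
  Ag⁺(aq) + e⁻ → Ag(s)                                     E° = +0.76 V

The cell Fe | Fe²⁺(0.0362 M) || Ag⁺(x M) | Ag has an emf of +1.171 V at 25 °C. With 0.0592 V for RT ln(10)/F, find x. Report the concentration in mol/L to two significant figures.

0.091 M

Ag⁺/Ag is the cathode, Fe²⁺/Fe the anode: E°cell = +1.19 V, n = 2.
Overall reaction: 2 Ag⁺(aq) + Fe(s) → 2 Ag(s) + Fe²⁺(aq); Q = [Fe²⁺]^1/[Ag⁺]^2.
From E = E° − (0.0592/n) log Q: log Q = (E° − E)·n/0.0592 = (+1.19 − (+1.171))·2/0.0592 = 0.6419.
So 2·log[Ag⁺] = 1·log(0.0362) − log Q = -1.4413 − (0.6419) = -2.0832; log[Ag⁺] = -2.0832 / 2 = -1.0416; [Ag⁺] = 10^(-1.0416) ≈ 0.091 M.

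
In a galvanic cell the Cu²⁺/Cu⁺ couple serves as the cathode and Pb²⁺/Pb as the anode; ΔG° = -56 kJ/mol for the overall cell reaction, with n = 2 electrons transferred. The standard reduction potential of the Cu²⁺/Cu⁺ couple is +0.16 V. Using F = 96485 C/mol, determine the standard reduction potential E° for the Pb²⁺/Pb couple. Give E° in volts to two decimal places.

-0.13 V

E°cell = −ΔG°/(nF) = −(-56×10³)/((2)(96485)) = +0.290 V.
Since Cu²⁺/Cu⁺ is the cathode and Pb²⁺/Pb the anode, E°cell = E°(Cu²⁺/Cu⁺) − E°(Pb²⁺/Pb).
So E°(Pb²⁺/Pb) = E°(Cu²⁺/Cu⁺) − E°cell = (+0.16) − (+0.290) = -0.13 V.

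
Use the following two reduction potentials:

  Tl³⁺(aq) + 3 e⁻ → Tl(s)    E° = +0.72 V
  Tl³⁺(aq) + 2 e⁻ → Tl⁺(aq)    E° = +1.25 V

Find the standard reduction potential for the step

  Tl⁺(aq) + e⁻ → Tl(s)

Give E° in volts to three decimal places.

-0.340 V

Sequential free energies add, so n₃E°₃ = n₁E°₁ + n₂E°₂.
With n₃ = 3, and the known step contributing 2×(+1.25) V, the unknown satisfies 1·E° = 3×(+0.72) − 2×(+1.25) = -0.340.
E° = -0.340 / 1 = -0.340 V.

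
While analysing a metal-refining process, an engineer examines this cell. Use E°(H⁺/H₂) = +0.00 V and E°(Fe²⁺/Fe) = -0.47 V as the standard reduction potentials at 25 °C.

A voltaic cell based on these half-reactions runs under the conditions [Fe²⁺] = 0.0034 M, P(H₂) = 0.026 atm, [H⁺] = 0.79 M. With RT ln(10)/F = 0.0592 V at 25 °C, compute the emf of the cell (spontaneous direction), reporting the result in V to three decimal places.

H⁺/H₂ is the cathode (higher E°), Fe²⁺/Fe the anode: E°cell = +0.00 − (-0.47) = +0.47 V, n = 2.
Overall: 2 H⁺(aq) + Fe(s) → H₂(g) + Fe²⁺(aq)
Q = P(H₂)·[Fe²⁺] / ([H⁺]^2); log Q = -3.849.
E = E° − (0.0592/n) log Q = +0.47 − (0.0592/2)(-3.849) = +0.584 V.

+0.584 V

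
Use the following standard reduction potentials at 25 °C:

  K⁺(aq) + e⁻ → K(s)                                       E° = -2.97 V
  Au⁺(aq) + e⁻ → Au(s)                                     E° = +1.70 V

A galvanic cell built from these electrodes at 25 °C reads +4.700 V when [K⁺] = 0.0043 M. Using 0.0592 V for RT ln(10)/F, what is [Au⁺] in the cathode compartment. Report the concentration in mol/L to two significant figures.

0.014 M

Au⁺/Au is the cathode, K⁺/K the anode: E°cell = +4.67 V, n = 1.
Overall reaction: Au⁺(aq) + K(s) → Au(s) + K⁺(aq); Q = [K⁺]^1/[Au⁺]^1.
From E = E° − (0.0592/n) log Q: log Q = (E° − E)·n/0.0592 = (+4.67 − (+4.700))·1/0.0592 = -0.5068.
So 1·log[Au⁺] = 1·log(0.0043) − log Q = -2.3665 − (-0.5068) = -1.8597; [Au⁺] = 10^(-1.8597) ≈ 0.014 M.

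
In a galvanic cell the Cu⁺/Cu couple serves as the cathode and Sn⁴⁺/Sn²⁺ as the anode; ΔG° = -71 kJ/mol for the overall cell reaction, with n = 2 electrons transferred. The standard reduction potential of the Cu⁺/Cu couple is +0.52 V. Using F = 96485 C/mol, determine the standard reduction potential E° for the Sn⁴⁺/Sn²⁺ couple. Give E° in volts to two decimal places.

+0.15 V

E°cell = −ΔG°/(nF) = −(-71×10³)/((2)(96485)) = +0.368 V.
Since Cu⁺/Cu is the cathode and Sn⁴⁺/Sn²⁺ the anode, E°cell = E°(Cu⁺/Cu) − E°(Sn⁴⁺/Sn²⁺).
So E°(Sn⁴⁺/Sn²⁺) = E°(Cu⁺/Cu) − E°cell = (+0.52) − (+0.368) = +0.15 V.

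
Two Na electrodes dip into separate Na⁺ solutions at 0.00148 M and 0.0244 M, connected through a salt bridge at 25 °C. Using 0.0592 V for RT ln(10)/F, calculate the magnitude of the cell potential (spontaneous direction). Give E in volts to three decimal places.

+0.072 V

For a concentration cell E°cell = 0. The 0.0244 M side is the cathode (reduction is favoured where [Na⁺] is higher).
With n = 1, E = −(0.0592/1) log([Na⁺]ₐₙ/[Na⁺]꜀ₐₜ) = −(0.0592/1) log(0.00148/0.0244) = −(0.0592/1)(-1.217) = +0.072 V.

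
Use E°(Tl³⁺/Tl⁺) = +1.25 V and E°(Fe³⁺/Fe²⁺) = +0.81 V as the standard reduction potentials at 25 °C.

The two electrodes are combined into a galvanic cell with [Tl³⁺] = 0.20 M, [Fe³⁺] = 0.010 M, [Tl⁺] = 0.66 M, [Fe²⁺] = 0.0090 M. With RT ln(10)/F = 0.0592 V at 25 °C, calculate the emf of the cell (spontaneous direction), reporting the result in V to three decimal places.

+0.422 V

Tl³⁺/Tl⁺ is the cathode (higher E°), Fe³⁺/Fe²⁺ the anode: E°cell = +1.25 − (+0.81) = +0.44 V, n = 2.
Overall: Tl³⁺(aq) + 2 Fe²⁺(aq) → Tl⁺(aq) + 2 Fe³⁺(aq)
Q = [Tl⁺]·[Fe³⁺]^2 / ([Tl³⁺]·[Fe²⁺]^2); log Q = 0.610.
E = E° − (0.0592/n) log Q = +0.44 − (0.0592/2)(0.610) = +0.422 V.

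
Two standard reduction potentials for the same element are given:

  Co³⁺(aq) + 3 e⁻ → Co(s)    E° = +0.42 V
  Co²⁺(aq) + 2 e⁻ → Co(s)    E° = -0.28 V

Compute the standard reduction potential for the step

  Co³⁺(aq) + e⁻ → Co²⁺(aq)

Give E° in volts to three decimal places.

+1.820 V

Sequential free energies add, so n₃E°₃ = n₁E°₁ + n₂E°₂.
With n₃ = 3, and the known step contributing 2×(-0.28) V, the unknown satisfies 1·E° = 3×(+0.42) − 2×(-0.28) = +1.820.
E° = +1.820 / 1 = +1.820 V.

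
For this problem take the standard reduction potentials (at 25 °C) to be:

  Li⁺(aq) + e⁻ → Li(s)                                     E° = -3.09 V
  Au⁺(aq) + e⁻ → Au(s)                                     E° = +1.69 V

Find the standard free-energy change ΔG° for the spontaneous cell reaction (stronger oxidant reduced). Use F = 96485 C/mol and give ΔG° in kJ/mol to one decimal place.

-461.2 kJ/mol

Au⁺/Au (E° = +1.69 V) is the cathode; Li⁺/Li (E° = -3.09 V) is the anode, so E°cell = +4.78 V.
Balancing electrons gives n = 1 (lcm of 1 and 1).
ΔG° = −nFE° = −(1)(96485)(+4.78) = -461,198 J = -461.2 kJ/mol.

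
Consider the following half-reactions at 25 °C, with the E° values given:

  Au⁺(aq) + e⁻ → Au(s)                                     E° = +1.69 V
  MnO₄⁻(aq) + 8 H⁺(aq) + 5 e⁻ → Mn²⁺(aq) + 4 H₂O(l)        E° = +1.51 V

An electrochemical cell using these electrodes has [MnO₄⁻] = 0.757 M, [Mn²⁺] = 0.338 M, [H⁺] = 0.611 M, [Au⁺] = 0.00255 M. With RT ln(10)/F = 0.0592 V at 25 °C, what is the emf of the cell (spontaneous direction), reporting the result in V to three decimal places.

Au⁺/Au is the cathode (higher E°), MnO₄⁻/Mn²⁺ the anode: E°cell = +1.69 − (+1.51) = +0.18 V, n = 5.
Overall: 5 Au⁺(aq) + Mn²⁺(aq) + 4 H₂O(l) → 5 Au(s) + MnO₄⁻(aq) + 8 H⁺(aq)
Q = [MnO₄⁻]·[H⁺]^8 / ([Au⁺]^5·[Mn²⁺]); log Q = 11.606.
E = E° − (0.0592/n) log Q = +0.18 − (0.0592/5)(11.606) = +0.043 V.

+0.043 V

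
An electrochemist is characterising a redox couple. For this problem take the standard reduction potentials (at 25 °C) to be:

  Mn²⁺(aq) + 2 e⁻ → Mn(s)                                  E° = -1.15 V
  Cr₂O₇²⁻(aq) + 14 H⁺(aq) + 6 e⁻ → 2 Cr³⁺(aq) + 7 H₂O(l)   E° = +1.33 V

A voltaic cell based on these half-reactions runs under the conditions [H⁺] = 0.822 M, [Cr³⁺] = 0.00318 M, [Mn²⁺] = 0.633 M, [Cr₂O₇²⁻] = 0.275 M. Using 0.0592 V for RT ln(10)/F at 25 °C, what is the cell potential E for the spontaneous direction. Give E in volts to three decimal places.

Cr₂O₇²⁻/Cr³⁺ is the cathode (higher E°), Mn²⁺/Mn the anode: E°cell = +1.33 − (-1.15) = +2.48 V, n = 6.
Overall: Cr₂O₇²⁻(aq) + 14 H⁺(aq) + 3 Mn(s) → 2 Cr³⁺(aq) + 7 H₂O(l) + 3 Mn²⁺(aq)
Q = [Cr³⁺]^2·[Mn²⁺]^3 / ([Cr₂O₇²⁻]·[H⁺]^14); log Q = -3.838.
E = E° − (0.0592/n) log Q = +2.48 − (0.0592/6)(-3.838) = +2.518 V.

+2.518 V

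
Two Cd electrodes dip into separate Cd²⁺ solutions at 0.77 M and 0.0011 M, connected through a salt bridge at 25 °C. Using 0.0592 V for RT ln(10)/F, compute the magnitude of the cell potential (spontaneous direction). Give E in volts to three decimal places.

+0.084 V

For a concentration cell E°cell = 0. The 0.77 M side is the cathode (reduction is favoured where [Cd²⁺] is higher).
With n = 2, E = −(0.0592/2) log([Cd²⁺]ₐₙ/[Cd²⁺]꜀ₐₜ) = −(0.0592/2) log(0.0011/0.77) = −(0.0592/2)(-2.845) = +0.084 V.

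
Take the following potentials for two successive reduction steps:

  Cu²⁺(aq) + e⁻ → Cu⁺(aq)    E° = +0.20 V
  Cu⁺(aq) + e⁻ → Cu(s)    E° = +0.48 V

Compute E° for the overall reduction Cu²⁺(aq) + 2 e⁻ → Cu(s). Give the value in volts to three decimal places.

Standard free energies of sequential steps add: ΔG°₃ = ΔG°₁ + ΔG°₂, so n₃E°₃ = n₁E°₁ + n₂E°₂.
E°₃ = (1×+0.20 + 1×+0.48) / 2 = (+0.680) / 2 = +0.340 V.

+0.340 V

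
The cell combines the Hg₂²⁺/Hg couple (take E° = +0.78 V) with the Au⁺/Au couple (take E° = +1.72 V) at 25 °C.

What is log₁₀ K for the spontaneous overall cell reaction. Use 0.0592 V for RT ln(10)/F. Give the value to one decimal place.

Cathode: Au⁺/Au; anode: Hg₂²⁺/Hg. E°cell = +0.94 V, n = 2.
log K = nE°cell / 0.0592 = (2)(+0.94) / 0.0592 = 31.8.

31.8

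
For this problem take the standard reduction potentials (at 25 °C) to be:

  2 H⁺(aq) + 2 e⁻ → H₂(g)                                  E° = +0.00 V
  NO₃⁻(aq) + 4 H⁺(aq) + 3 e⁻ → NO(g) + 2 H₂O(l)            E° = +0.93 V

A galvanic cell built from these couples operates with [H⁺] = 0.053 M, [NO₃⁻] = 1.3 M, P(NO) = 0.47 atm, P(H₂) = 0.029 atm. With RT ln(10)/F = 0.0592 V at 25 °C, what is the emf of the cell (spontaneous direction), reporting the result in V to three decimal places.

NO₃⁻/NO is the cathode (higher E°), H⁺/H₂ the anode: E°cell = +0.93 − (+0.00) = +0.93 V, n = 6.
Overall: 2 NO₃⁻(aq) + 2 H⁺(aq) + 3 H₂(g) → 2 NO(g) + 4 H₂O(l)
Q = P(NO)^2 / ([NO₃⁻]^2·[H⁺]^2·P(H₂)^3); log Q = 6.281.
E = E° − (0.0592/n) log Q = +0.93 − (0.0592/6)(6.281) = +0.868 V.

+0.868 V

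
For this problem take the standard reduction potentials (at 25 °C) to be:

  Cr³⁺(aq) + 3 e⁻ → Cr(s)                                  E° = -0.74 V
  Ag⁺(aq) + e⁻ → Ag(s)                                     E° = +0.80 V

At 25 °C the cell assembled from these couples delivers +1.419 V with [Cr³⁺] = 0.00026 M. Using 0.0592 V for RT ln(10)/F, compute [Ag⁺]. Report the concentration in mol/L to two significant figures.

Ag⁺/Ag is the cathode, Cr³⁺/Cr the anode: E°cell = +1.54 V, n = 3.
Overall reaction: 3 Ag⁺(aq) + Cr(s) → 3 Ag(s) + Cr³⁺(aq); Q = [Cr³⁺]^1/[Ag⁺]^3.
From E = E° − (0.0592/n) log Q: log Q = (E° − E)·n/0.0592 = (+1.54 − (+1.419))·3/0.0592 = 6.1318.
So 3·log[Ag⁺] = 1·log(0.00026) − log Q = -3.5850 − (6.1318) = -9.7168; log[Ag⁺] = -9.7168 / 3 = -3.2389; [Ag⁺] = 10^(-3.2389) ≈ 0.00058 M.

0.00058 M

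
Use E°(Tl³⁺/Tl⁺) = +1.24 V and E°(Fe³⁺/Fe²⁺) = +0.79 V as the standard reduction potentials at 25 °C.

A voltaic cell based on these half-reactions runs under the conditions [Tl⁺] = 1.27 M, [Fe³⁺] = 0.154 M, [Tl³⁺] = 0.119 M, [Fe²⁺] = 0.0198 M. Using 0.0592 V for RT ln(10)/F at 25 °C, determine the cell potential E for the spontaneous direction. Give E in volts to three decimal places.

+0.367 V

Tl³⁺/Tl⁺ is the cathode (higher E°), Fe³⁺/Fe²⁺ the anode: E°cell = +1.24 − (+0.79) = +0.45 V, n = 2.
Overall: Tl³⁺(aq) + 2 Fe²⁺(aq) → Tl⁺(aq) + 2 Fe³⁺(aq)
Q = [Tl⁺]·[Fe³⁺]^2 / ([Tl³⁺]·[Fe²⁺]^2); log Q = 2.810.
E = E° − (0.0592/n) log Q = +0.45 − (0.0592/2)(2.810) = +0.367 V.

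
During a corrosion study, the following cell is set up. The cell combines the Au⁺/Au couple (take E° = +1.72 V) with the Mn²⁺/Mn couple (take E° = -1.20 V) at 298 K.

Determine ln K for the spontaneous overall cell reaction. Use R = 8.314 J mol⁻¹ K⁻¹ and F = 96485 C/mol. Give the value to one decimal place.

227.4

Cathode: Au⁺/Au; anode: Mn²⁺/Mn. E°cell = (+1.72) − (-1.20) = +2.92 V, with n = 2.
ΔG° = −nFE° = −RT ln K, so ln K = nFE°/(RT) = (2)(96485)(+2.92) / ((8.314)(298)) = 227.429.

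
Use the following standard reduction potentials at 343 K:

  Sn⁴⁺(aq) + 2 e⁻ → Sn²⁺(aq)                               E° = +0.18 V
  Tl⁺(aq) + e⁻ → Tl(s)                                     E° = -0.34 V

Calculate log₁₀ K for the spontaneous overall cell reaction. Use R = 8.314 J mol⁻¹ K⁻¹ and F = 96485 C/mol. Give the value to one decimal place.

15.3

Cathode: Sn⁴⁺/Sn²⁺; anode: Tl⁺/Tl. E°cell = (+0.18) − (-0.34) = +0.52 V, with n = 2.
ΔG° = −nFE° = −RT ln K, so ln K = nFE°/(RT) = (2)(96485)(+0.52) / ((8.314)(343)) = 35.188.
log₁₀ K = 35.188 / ln 10 = 15.3.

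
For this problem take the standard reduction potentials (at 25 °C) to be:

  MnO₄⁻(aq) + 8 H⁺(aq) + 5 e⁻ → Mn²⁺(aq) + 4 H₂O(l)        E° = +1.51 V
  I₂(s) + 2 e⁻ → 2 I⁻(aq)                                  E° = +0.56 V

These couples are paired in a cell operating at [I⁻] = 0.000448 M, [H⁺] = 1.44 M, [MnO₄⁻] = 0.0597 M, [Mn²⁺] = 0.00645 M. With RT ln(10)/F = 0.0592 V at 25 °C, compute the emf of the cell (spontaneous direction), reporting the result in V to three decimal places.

+0.778 V

MnO₄⁻/Mn²⁺ is the cathode (higher E°), I₂/I⁻ the anode: E°cell = +1.51 − (+0.56) = +0.95 V, n = 10.
Overall: 2 MnO₄⁻(aq) + 16 H⁺(aq) + 10 I⁻(aq) → 2 Mn²⁺(aq) + 8 H₂O(l) + 5 I₂(s)
Q = [Mn²⁺]^2 / ([MnO₄⁻]^2·[H⁺]^16·[I⁻]^10); log Q = 29.021.
E = E° − (0.0592/n) log Q = +0.95 − (0.0592/10)(29.021) = +0.778 V.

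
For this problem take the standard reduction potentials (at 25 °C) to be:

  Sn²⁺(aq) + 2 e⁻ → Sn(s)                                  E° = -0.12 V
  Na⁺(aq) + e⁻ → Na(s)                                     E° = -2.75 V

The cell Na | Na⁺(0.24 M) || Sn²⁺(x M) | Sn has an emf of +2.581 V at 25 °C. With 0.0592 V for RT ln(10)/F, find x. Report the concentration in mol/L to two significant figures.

Sn²⁺/Sn is the cathode, Na⁺/Na the anode: E°cell = +2.63 V, n = 2.
Overall reaction: Sn²⁺(aq) + 2 Na(s) → Sn(s) + 2 Na⁺(aq); Q = [Na⁺]^2/[Sn²⁺]^1.
From E = E° − (0.0592/n) log Q: log Q = (E° − E)·n/0.0592 = (+2.63 − (+2.581))·2/0.0592 = 1.6554.
So 1·log[Sn²⁺] = 2·log(0.24) − log Q = -1.2396 − (1.6554) = -2.8950; [Sn²⁺] = 10^(-2.8950) ≈ 0.0013 M.

0.0013 M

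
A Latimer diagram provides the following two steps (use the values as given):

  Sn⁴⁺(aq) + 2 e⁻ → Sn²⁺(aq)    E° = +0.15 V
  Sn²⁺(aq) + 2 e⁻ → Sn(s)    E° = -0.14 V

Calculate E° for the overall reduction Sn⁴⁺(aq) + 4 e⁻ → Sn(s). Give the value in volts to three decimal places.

Adding the free-energy changes (−nFE°) of the two steps gives −n₃FE°₃ = −n₁FE°₁ − n₂FE°₂.
E°₃ = (2×+0.15 + 2×-0.14) / 4 = (+0.020) / 4 = +0.005 V.

+0.005 V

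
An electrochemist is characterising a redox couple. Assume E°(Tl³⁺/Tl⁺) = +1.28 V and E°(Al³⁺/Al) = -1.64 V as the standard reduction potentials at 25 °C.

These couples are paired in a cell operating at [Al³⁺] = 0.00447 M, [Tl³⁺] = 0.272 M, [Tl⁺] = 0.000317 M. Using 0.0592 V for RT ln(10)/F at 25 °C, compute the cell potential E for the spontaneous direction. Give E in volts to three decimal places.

Tl³⁺/Tl⁺ is the cathode (higher E°), Al³⁺/Al the anode: E°cell = +1.28 − (-1.64) = +2.92 V, n = 6.
Overall: 3 Tl³⁺(aq) + 2 Al(s) → 3 Tl⁺(aq) + 2 Al³⁺(aq)
Q = [Tl⁺]^3·[Al³⁺]^2 / ([Tl³⁺]^3); log Q = -13.500.
E = E° − (0.0592/n) log Q = +2.92 − (0.0592/6)(-13.500) = +3.053 V.

+3.053 V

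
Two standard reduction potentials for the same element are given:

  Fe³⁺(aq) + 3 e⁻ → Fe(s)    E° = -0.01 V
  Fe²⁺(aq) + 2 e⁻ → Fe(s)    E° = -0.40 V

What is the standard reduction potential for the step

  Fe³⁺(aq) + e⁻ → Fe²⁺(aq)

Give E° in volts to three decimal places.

+0.770 V

Sequential free energies add, so n₃E°₃ = n₁E°₁ + n₂E°₂.
With n₃ = 3, and the known step contributing 2×(-0.40) V, the unknown satisfies 1·E° = 3×(-0.01) − 2×(-0.40) = +0.770.
E° = +0.770 / 1 = +0.770 V.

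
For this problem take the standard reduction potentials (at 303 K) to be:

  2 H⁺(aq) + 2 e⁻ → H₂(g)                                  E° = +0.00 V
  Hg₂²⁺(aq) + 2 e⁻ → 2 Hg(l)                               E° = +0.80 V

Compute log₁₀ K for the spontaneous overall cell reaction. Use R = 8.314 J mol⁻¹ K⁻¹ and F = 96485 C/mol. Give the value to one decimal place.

Cathode: Hg₂²⁺/Hg; anode: H⁺/H₂. E°cell = (+0.80) − (+0.00) = +0.80 V, with n = 2.
ΔG° = −nFE° = −RT ln K, so ln K = nFE°/(RT) = (2)(96485)(+0.80) / ((8.314)(303)) = 61.281.
log₁₀ K = 61.281 / ln 10 = 26.6.

26.6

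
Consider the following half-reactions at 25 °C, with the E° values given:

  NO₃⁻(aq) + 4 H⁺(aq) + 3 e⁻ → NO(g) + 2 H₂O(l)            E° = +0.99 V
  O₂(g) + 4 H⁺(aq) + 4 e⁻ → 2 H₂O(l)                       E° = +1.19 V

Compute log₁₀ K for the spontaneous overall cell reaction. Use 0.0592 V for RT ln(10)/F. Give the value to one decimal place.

Cathode: O₂/H₂O; anode: NO₃⁻/NO. E°cell = +0.20 V, n = 12.
log K = nE°cell / 0.0592 = (12)(+0.20) / 0.0592 = 40.5.

40.5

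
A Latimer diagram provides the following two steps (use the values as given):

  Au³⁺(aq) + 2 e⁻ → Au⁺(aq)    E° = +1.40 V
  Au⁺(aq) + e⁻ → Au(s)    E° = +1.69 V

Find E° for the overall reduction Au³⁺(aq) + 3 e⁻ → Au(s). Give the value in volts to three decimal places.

Standard free energies of sequential steps add: ΔG°₃ = ΔG°₁ + ΔG°₂, so n₃E°₃ = n₁E°₁ + n₂E°₂.
E°₃ = (2×+1.40 + 1×+1.69) / 3 = (+4.490) / 3 = +1.497 V.

+1.497 V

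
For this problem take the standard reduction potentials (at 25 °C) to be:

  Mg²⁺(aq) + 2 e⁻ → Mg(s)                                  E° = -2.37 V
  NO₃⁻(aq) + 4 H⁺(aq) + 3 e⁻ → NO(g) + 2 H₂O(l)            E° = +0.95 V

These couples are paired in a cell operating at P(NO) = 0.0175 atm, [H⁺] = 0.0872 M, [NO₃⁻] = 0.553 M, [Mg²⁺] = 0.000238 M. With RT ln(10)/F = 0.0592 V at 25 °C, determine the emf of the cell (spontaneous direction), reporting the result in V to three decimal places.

+3.373 V

NO₃⁻/NO is the cathode (higher E°), Mg²⁺/Mg the anode: E°cell = +0.95 − (-2.37) = +3.32 V, n = 6.
Overall: 2 NO₃⁻(aq) + 8 H⁺(aq) + 3 Mg(s) → 2 NO(g) + 4 H₂O(l) + 3 Mg²⁺(aq)
Q = P(NO)^2·[Mg²⁺]^3 / ([NO₃⁻]^2·[H⁺]^8); log Q = -5.394.
E = E° − (0.0592/n) log Q = +3.32 − (0.0592/6)(-5.394) = +3.373 V.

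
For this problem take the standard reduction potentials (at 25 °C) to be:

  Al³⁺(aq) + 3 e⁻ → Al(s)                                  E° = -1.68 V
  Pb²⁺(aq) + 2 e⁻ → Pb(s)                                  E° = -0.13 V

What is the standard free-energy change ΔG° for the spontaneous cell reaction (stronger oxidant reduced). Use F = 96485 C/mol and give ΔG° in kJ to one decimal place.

-897.3 kJ

Pb²⁺/Pb (E° = -0.13 V) is the cathode; Al³⁺/Al (E° = -1.68 V) is the anode, so E°cell = +1.55 V.
Balancing electrons gives n = 6 (lcm of 2 and 3).
ΔG° = −nFE° = −(6)(96485)(+1.55) = -897,310 J = -897.3 kJ.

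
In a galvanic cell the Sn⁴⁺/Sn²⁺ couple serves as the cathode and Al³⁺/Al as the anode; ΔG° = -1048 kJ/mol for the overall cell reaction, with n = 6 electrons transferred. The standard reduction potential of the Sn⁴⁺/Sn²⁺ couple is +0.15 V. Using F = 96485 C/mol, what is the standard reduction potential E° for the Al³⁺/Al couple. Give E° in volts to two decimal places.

E°cell = −ΔG°/(nF) = −(-1048×10³)/((6)(96485)) = +1.810 V.
Since Sn⁴⁺/Sn²⁺ is the cathode and Al³⁺/Al the anode, E°cell = E°(Sn⁴⁺/Sn²⁺) − E°(Al³⁺/Al).
So E°(Al³⁺/Al) = E°(Sn⁴⁺/Sn²⁺) − E°cell = (+0.15) − (+1.810) = -1.66 V.

-1.66 V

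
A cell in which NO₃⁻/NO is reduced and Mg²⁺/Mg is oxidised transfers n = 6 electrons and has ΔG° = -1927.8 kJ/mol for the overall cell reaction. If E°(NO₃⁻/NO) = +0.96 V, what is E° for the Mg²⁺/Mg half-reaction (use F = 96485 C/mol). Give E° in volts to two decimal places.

E°cell = −ΔG°/(nF) = −(-1927.8×10³)/((6)(96485)) = +3.330 V.
Since NO₃⁻/NO is the cathode and Mg²⁺/Mg the anode, E°cell = E°(NO₃⁻/NO) − E°(Mg²⁺/Mg).
So E°(Mg²⁺/Mg) = E°(NO₃⁻/NO) − E°cell = (+0.96) − (+3.330) = -2.37 V.

-2.37 V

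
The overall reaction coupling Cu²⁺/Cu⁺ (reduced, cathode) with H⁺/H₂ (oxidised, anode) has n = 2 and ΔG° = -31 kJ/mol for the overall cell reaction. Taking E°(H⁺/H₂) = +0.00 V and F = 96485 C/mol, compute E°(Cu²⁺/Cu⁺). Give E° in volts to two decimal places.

+0.16 V

E°cell = −ΔG°/(nF) = −(-31×10³)/((2)(96485)) = +0.161 V.
Since Cu²⁺/Cu⁺ is the cathode and H⁺/H₂ the anode, E°cell = E°(Cu²⁺/Cu⁺) − E°(H⁺/H₂).
So E°(Cu²⁺/Cu⁺) = E°cell + E°(H⁺/H₂) = +0.161 + (+0.00) = +0.16 V.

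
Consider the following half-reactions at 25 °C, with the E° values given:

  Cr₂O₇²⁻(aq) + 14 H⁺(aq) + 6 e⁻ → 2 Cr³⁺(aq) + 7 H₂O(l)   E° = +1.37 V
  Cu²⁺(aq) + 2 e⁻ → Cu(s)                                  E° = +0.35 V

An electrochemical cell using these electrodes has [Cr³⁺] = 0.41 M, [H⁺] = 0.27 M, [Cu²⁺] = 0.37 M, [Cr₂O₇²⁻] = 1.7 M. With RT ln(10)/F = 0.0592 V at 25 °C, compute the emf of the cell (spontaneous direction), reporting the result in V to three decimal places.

+0.964 V

Cr₂O₇²⁻/Cr³⁺ is the cathode (higher E°), Cu²⁺/Cu the anode: E°cell = +1.37 − (+0.35) = +1.02 V, n = 6.
Overall: Cr₂O₇²⁻(aq) + 14 H⁺(aq) + 3 Cu(s) → 2 Cr³⁺(aq) + 7 H₂O(l) + 3 Cu²⁺(aq)
Q = [Cr³⁺]^2·[Cu²⁺]^3 / ([Cr₂O₇²⁻]·[H⁺]^14); log Q = 5.661.
E = E° − (0.0592/n) log Q = +1.02 − (0.0592/6)(5.661) = +0.964 V.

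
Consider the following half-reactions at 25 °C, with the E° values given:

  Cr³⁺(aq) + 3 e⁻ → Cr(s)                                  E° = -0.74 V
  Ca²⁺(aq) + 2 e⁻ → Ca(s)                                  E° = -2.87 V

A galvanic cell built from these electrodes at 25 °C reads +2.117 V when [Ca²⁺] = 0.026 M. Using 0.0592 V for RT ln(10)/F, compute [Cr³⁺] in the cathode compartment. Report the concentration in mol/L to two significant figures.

Cr³⁺/Cr is the cathode, Ca²⁺/Ca the anode: E°cell = +2.13 V, n = 6.
Overall reaction: 2 Cr³⁺(aq) + 3 Ca(s) → 2 Cr(s) + 3 Ca²⁺(aq); Q = [Ca²⁺]^3/[Cr³⁺]^2.
From E = E° − (0.0592/n) log Q: log Q = (E° − E)·n/0.0592 = (+2.13 − (+2.117))·6/0.0592 = 1.3176.
So 2·log[Cr³⁺] = 3·log(0.026) − log Q = -4.7551 − (1.3176) = -6.0727; log[Cr³⁺] = -6.0727 / 2 = -3.0364; [Cr³⁺] = 10^(-3.0364) ≈ 0.00092 M.

0.00092 M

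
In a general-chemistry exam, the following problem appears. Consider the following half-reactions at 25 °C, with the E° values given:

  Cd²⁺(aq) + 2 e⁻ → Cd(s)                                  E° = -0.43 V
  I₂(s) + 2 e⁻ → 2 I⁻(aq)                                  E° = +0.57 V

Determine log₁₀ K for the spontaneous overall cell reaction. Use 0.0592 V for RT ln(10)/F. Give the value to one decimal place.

Cathode: I₂/I⁻; anode: Cd²⁺/Cd. E°cell = +1.00 V, n = 2.
log K = nE°cell / 0.0592 = (2)(+1.00) / 0.0592 = 33.8.

33.8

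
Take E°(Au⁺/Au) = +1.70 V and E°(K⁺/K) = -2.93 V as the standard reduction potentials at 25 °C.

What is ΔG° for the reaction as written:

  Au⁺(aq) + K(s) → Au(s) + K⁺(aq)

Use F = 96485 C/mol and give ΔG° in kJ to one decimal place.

As written, Au⁺/Au is reduced (cathode) and K⁺/K is oxidised (anode), so E°cell = (+1.70) − (-2.93) = +4.63 V.
Balancing electrons gives n = 1.
ΔG° = −nFE° = −(1)(96485)(+4.63) = -446,726 J = -446.7 kJ.

-446.7 kJ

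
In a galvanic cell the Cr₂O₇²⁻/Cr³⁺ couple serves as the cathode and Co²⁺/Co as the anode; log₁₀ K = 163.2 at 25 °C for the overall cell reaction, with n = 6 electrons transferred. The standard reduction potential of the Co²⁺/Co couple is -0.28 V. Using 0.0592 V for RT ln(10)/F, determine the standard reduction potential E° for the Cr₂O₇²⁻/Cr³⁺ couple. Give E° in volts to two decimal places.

E°cell = (0.0592/n)·log K = (0.0592/6)(163.2) = +1.610 V.
Since Cr₂O₇²⁻/Cr³⁺ is the cathode and Co²⁺/Co the anode, E°cell = E°(Cr₂O₇²⁻/Cr³⁺) − E°(Co²⁺/Co).
So E°(Cr₂O₇²⁻/Cr³⁺) = E°cell + E°(Co²⁺/Co) = +1.610 + (-0.28) = +1.33 V.

+1.33 V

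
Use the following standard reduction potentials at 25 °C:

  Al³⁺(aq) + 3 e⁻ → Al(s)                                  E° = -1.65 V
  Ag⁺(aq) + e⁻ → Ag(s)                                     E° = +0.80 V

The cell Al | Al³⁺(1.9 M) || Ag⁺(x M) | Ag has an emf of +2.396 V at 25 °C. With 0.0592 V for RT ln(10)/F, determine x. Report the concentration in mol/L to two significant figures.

0.15 M

Ag⁺/Ag is the cathode, Al³⁺/Al the anode: E°cell = +2.45 V, n = 3.
Overall reaction: 3 Ag⁺(aq) + Al(s) → 3 Ag(s) + Al³⁺(aq); Q = [Al³⁺]^1/[Ag⁺]^3.
From E = E° − (0.0592/n) log Q: log Q = (E° − E)·n/0.0592 = (+2.45 − (+2.396))·3/0.0592 = 2.7365.
So 3·log[Ag⁺] = 1·log(1.9) − log Q = 0.2788 − (2.7365) = -2.4577; log[Ag⁺] = -2.4577 / 3 = -0.8192; [Ag⁺] = 10^(-0.8192) ≈ 0.15 M.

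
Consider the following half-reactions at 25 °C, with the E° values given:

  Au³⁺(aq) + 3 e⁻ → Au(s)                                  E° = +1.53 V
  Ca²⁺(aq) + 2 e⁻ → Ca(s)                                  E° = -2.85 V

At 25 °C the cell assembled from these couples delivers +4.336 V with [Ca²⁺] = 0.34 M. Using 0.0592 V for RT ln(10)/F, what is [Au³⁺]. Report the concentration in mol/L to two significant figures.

0.0012 M

Au³⁺/Au is the cathode, Ca²⁺/Ca the anode: E°cell = +4.38 V, n = 6.
Overall reaction: 2 Au³⁺(aq) + 3 Ca(s) → 2 Au(s) + 3 Ca²⁺(aq); Q = [Ca²⁺]^3/[Au³⁺]^2.
From E = E° − (0.0592/n) log Q: log Q = (E° − E)·n/0.0592 = (+4.38 − (+4.336))·6/0.0592 = 4.4595.
So 2·log[Au³⁺] = 3·log(0.34) − log Q = -1.4056 − (4.4595) = -5.8651; log[Au³⁺] = -5.8651 / 2 = -2.9325; [Au³⁺] = 10^(-2.9325) ≈ 0.0012 M.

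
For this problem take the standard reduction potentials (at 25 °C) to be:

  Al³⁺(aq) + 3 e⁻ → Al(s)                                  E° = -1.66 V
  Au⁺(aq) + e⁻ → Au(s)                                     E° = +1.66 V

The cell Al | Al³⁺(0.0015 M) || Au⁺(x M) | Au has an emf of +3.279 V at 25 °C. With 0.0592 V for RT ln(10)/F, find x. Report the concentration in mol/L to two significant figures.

0.023 M

Au⁺/Au is the cathode, Al³⁺/Al the anode: E°cell = +3.32 V, n = 3.
Overall reaction: 3 Au⁺(aq) + Al(s) → 3 Au(s) + Al³⁺(aq); Q = [Al³⁺]^1/[Au⁺]^3.
From E = E° − (0.0592/n) log Q: log Q = (E° − E)·n/0.0592 = (+3.32 − (+3.279))·3/0.0592 = 2.0777.
So 3·log[Au⁺] = 1·log(0.0015) − log Q = -2.8239 − (2.0777) = -4.9016; log[Au⁺] = -4.9016 / 3 = -1.6339; [Au⁺] = 10^(-1.6339) ≈ 0.023 M.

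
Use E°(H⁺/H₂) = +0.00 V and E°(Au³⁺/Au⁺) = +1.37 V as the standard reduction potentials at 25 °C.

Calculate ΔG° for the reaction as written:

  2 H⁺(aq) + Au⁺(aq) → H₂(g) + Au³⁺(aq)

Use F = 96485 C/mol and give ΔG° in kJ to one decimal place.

As written, H⁺/H₂ is reduced (cathode) and Au³⁺/Au⁺ is oxidised (anode), so E°cell = (+0.00) − (+1.37) = -1.37 V.
Balancing electrons gives n = 2.
ΔG° = −nFE° = −(2)(96485)(-1.37) = 264,369 J = +264.4 kJ.

+264.4 kJ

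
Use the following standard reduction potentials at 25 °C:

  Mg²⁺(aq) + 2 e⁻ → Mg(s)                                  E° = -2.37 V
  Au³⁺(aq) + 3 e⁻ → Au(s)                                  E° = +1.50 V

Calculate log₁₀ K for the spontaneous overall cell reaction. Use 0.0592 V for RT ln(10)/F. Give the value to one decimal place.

392.2

Cathode: Au³⁺/Au; anode: Mg²⁺/Mg. E°cell = +3.87 V, n = 6.
log K = nE°cell / 0.0592 = (6)(+3.87) / 0.0592 = 392.2.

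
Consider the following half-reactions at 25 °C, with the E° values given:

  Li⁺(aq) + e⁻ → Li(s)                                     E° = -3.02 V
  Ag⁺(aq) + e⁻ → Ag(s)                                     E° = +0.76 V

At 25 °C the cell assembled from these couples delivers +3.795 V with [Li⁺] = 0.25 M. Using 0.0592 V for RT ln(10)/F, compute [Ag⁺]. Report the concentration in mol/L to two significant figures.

Ag⁺/Ag is the cathode, Li⁺/Li the anode: E°cell = +3.78 V, n = 1.
Overall reaction: Ag⁺(aq) + Li(s) → Ag(s) + Li⁺(aq); Q = [Li⁺]^1/[Ag⁺]^1.
From E = E° − (0.0592/n) log Q: log Q = (E° − E)·n/0.0592 = (+3.78 − (+3.795))·1/0.0592 = -0.2534.
So 1·log[Ag⁺] = 1·log(0.25) − log Q = -0.6021 − (-0.2534) = -0.3487; [Ag⁺] = 10^(-0.3487) ≈ 0.45 M.

0.45 M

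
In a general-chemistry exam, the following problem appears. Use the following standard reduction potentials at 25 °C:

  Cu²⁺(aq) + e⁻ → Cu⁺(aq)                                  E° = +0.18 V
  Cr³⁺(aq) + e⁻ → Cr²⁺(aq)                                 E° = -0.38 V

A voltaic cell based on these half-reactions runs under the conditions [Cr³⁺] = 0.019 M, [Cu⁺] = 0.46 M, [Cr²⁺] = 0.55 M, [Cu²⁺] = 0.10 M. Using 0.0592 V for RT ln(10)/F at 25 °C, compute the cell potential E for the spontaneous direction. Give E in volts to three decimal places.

Cu²⁺/Cu⁺ is the cathode (higher E°), Cr³⁺/Cr²⁺ the anode: E°cell = +0.18 − (-0.38) = +0.56 V, n = 1.
Overall: Cu²⁺(aq) + Cr²⁺(aq) → Cu⁺(aq) + Cr³⁺(aq)
Q = [Cu⁺]·[Cr³⁺] / ([Cu²⁺]·[Cr²⁺]); log Q = -0.799.
E = E° − (0.0592/n) log Q = +0.56 − (0.0592/1)(-0.799) = +0.607 V.

+0.607 V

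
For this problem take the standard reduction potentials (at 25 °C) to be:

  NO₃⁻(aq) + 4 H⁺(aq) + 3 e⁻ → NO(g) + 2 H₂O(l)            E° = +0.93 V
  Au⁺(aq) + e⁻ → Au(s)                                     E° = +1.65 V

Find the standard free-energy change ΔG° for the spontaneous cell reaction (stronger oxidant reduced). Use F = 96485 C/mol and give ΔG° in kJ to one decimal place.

-208.4 kJ

Au⁺/Au (E° = +1.65 V) is the cathode; NO₃⁻/NO (E° = +0.93 V) is the anode, so E°cell = +0.72 V.
Balancing electrons gives n = 3 (lcm of 1 and 3).
ΔG° = −nFE° = −(3)(96485)(+0.72) = -208,408 J = -208.4 kJ.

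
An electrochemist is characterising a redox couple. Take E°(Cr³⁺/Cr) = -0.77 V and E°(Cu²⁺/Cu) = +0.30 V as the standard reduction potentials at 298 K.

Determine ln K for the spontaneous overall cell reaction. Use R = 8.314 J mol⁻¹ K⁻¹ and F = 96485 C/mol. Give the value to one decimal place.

250.0

Cathode: Cu²⁺/Cu; anode: Cr³⁺/Cr. E°cell = (+0.30) − (-0.77) = +1.07 V, with n = 6.
ΔG° = −nFE° = −RT ln K, so ln K = nFE°/(RT) = (6)(96485)(+1.07) / ((8.314)(298)) = 250.016.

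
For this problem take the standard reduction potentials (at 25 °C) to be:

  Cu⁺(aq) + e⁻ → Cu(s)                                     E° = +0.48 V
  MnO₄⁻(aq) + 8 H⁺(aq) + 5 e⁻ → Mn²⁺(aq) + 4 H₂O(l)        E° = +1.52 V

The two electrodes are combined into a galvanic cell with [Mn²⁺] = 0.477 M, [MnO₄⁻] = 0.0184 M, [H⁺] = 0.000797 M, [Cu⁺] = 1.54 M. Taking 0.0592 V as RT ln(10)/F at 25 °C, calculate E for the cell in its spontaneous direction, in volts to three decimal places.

+0.719 V

MnO₄⁻/Mn²⁺ is the cathode (higher E°), Cu⁺/Cu the anode: E°cell = +1.52 − (+0.48) = +1.04 V, n = 5.
Overall: MnO₄⁻(aq) + 8 H⁺(aq) + 5 Cu(s) → Mn²⁺(aq) + 4 H₂O(l) + 5 Cu⁺(aq)
Q = [Mn²⁺]·[Cu⁺]^5 / ([MnO₄⁻]·[H⁺]^8); log Q = 27.140.
E = E° − (0.0592/n) log Q = +1.04 − (0.0592/5)(27.140) = +0.719 V.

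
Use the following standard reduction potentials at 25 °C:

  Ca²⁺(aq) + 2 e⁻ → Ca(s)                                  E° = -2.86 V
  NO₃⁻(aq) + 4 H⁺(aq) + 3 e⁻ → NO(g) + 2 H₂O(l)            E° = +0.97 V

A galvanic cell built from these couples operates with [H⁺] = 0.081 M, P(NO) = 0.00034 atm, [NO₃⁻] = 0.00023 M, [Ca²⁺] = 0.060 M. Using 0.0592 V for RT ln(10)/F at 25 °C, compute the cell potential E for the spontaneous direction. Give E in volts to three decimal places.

NO₃⁻/NO is the cathode (higher E°), Ca²⁺/Ca the anode: E°cell = +0.97 − (-2.86) = +3.83 V, n = 6.
Overall: 2 NO₃⁻(aq) + 8 H⁺(aq) + 3 Ca(s) → 2 NO(g) + 4 H₂O(l) + 3 Ca²⁺(aq)
Q = P(NO)^2·[Ca²⁺]^3 / ([NO₃⁻]^2·[H⁺]^8); log Q = 5.406.
E = E° − (0.0592/n) log Q = +3.83 − (0.0592/6)(5.406) = +3.777 V.

+3.777 V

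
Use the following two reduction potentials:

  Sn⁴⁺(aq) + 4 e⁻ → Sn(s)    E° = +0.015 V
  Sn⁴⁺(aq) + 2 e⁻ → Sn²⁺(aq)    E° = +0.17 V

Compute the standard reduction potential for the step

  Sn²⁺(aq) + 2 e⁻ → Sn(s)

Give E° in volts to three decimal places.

-0.140 V

Sequential free energies add, so n₃E°₃ = n₁E°₁ + n₂E°₂.
With n₃ = 4, and the known step contributing 2×(+0.17) V, the unknown satisfies 2·E° = 4×(+0.015) − 2×(+0.17) = -0.280.
E° = -0.280 / 2 = -0.140 V.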